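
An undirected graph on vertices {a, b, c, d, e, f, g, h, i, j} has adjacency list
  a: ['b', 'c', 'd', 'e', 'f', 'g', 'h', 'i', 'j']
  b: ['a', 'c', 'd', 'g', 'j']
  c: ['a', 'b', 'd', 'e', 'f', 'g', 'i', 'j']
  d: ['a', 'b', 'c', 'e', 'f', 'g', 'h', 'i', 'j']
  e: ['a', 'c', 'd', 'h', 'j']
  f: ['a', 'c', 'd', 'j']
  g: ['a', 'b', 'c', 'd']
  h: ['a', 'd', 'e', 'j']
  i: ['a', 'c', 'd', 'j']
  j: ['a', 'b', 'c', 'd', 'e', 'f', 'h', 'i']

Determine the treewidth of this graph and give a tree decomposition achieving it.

Treewidth 4.
One such decomposition:
Bags: B1 = {a, c, d, e, j}  B2 = {a, d, e, h, j}  B3 = {a, b, c, d, j}  B4 = {a, c, d, i, j}  B5 = {a, c, d, f, j}  B6 = {a, b, c, d, g}
Tree: B1–B2, B1–B3, B3–B4, B1–B5, B3–B6

Every bag has size at most 5, so the width is 5 − 1 = 4 and tw(G) ≤ 4. On the other hand G contains the 5-clique {a, d, e, h, j}. A clique must lie in a single bag of any decomposition, so no decomposition can have width below 4. Hence tw(G) = 4 exactly.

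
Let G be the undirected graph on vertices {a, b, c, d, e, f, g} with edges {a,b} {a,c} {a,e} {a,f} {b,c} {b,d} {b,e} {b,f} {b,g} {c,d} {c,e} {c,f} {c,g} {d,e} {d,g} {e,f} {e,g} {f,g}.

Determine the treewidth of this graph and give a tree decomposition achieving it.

Each bag holds 5 vertices, so the decomposition has width 4, which upper-bounds the treewidth. For the lower bound, the 5 vertices {b, c, d, e, g} are pairwise adjacent, and any tree decomposition puts a clique entirely inside one bag — forcing width ≥ 4. The upper and lower bounds meet at 4, so that is the treewidth.

Treewidth 4.
One such decomposition:
Bags: B1 = {a, b, c, e, f}  B2 = {b, c, e, f, g}  B3 = {b, c, d, e, g}
Tree: B1–B2, B2–B3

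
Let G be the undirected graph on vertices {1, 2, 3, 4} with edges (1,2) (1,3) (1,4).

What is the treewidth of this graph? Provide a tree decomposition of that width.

Treewidth 1.
One optimal decomposition is:
Bags: B1 = {1, 3}  B2 = {1, 2}  B3 = {1, 4}
Tree: B1–B2, B2–B3

The largest bag has 2 vertices, giving width 1; this decomposition certifies tw(G) ≤ 1. Since G has at least one edge (e.g. 3–1), it is not an edgeless graph, so tw(G) ≥ 1. Therefore the treewidth is 1.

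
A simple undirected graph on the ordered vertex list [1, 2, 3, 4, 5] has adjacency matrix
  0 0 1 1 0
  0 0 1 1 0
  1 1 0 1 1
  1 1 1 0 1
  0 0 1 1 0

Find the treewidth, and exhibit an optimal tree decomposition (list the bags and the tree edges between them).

The largest bag has 3 vertices, giving width 2; this decomposition certifies tw(G) ≤ 2. On the other hand G contains the 3-clique {1, 3, 4}. A clique must lie in a single bag of any decomposition, so no decomposition can have width below 2. The upper and lower bounds meet at 2, so that is the treewidth.

Treewidth 2.
One optimal decomposition is:
Bags: B1 = {1, 3, 4}  B2 = {3, 4, 5}  B3 = {2, 3, 4}
Tree: B1–B2, B1–B3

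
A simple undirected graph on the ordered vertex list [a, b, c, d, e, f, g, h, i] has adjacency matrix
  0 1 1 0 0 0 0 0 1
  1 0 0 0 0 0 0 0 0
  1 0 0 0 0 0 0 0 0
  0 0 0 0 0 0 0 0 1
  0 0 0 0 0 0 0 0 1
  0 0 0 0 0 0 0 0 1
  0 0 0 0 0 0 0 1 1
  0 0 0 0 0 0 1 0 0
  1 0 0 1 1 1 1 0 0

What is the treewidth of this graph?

A width-1 tree decomposition is:
Bags: B1 = {a, i}  B2 = {a, b}  B3 = {g, i}  B4 = {f, i}  B5 = {a, c}  B6 = {e, i}  B7 = {g, h}  B8 = {d, i}
Tree: B1–B2, B1–B3, B1–B4, B1–B5, B4–B6, B3–B7, B4–B8
Every bag has size at most 2, so the width is 2 − 1 = 1 and tw(G) ≤ 1. Any graph with an edge has treewidth ≥ 1, and G has the edge i–a. Hence tw(G) = 1 exactly.

1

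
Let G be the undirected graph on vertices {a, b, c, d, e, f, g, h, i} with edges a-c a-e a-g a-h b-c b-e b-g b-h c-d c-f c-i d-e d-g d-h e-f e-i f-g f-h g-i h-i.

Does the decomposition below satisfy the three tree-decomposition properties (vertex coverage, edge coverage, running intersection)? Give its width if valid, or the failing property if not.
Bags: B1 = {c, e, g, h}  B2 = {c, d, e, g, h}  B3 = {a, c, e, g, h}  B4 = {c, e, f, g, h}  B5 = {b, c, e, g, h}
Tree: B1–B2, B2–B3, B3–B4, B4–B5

No — vertex i appears in no bag.

A tree decomposition must satisfy three properties: every vertex lies in some bag; for every edge, both endpoints lie together in some bag; and for every vertex, the bags containing it form a connected subtree. Here vertex i appears in no bag, so the decomposition is invalid.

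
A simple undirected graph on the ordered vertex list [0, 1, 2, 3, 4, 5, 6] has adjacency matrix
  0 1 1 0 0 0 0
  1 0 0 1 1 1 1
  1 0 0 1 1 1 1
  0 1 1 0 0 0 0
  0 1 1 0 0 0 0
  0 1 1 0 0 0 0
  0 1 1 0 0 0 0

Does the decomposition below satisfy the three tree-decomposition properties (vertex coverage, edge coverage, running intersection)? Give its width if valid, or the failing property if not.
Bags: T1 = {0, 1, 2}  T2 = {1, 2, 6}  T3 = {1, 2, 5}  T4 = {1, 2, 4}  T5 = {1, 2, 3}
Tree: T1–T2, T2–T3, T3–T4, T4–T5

Vertex coverage: the bags together contain {0, 1, 2, 3, 4, 5, 6}, the full vertex set. Edge coverage: each edge of G has both endpoints in at least one bag. Running intersection: for every vertex, the bags containing it form a connected subtree. All three properties hold, so this is a valid tree decomposition of width max|bag| − 1 = 2, and hence tw(G) ≤ 2.

Yes; width 2.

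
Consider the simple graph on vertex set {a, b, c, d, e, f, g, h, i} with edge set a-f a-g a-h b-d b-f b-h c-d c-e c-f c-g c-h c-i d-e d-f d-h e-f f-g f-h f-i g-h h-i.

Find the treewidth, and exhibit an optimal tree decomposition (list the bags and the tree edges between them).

The largest bag has 4 vertices, giving width 3; this decomposition certifies tw(G) ≤ 3. For the lower bound, the 4 vertices {c, d, e, f} are pairwise adjacent, and any tree decomposition puts a clique entirely inside one bag — forcing width ≥ 3. Hence tw(G) = 3 exactly.

Treewidth 3.
One optimal decomposition is:
Bags: B1 = {c, d, f, h}  B2 = {c, d, e, f}  B3 = {c, f, g, h}  B4 = {b, d, f, h}  B5 = {a, f, g, h}  B6 = {c, f, h, i}
Tree: B1–B2, B1–B3, B1–B4, B3–B5, B3–B6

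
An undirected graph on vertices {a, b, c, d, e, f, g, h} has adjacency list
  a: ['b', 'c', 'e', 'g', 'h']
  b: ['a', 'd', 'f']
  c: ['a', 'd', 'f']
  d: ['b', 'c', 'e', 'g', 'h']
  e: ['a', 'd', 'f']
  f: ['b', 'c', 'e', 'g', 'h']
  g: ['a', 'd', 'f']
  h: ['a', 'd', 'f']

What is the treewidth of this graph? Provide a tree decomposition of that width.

The largest bag has 4 vertices, giving width 3; this decomposition certifies tw(G) ≤ 3. For the lower bound: the 4 vertex sets {c,f}, {a,h}, {d}, {g} are disjoint, each induces a connected subgraph, and every pair is joined by at least one edge of G. Contracting each set to a single vertex therefore yields K_{4} as a minor, and since treewidth is minor-monotone, tw(G) ≥ tw(K_{4}) = 3. Combining the bounds, tw(G) = 3.

Treewidth 3.
One such decomposition:
Bags: B1 = {a, c, d, f}  B2 = {a, d, f, h}  B3 = {a, d, f, g}  B4 = {a, b, d, f}  B5 = {a, d, e, f}
Tree: B1–B2, B2–B3, B3–B4, B4–B5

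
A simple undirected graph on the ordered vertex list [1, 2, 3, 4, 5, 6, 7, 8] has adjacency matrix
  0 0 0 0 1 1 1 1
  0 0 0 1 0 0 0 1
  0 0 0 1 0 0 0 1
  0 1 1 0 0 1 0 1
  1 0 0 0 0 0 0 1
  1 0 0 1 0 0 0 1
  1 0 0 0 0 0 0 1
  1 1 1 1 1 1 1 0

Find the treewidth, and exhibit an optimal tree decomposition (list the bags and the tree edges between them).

Every bag has size at most 3, so the width is 3 − 1 = 2 and tw(G) ≤ 2. Conversely, {1, 5, 8} is a clique of size 3, and the vertices of any clique must share a bag in every tree decomposition; so some bag has ≥ 3 vertices and tw(G) ≥ 2. The upper and lower bounds meet at 2, so that is the treewidth.

Treewidth 2.
Bags: B1 = {4, 6, 8}  B2 = {3, 4, 8}  B3 = {2, 4, 8}  B4 = {1, 6, 8}  B5 = {1, 7, 8}  B6 = {1, 5, 8}
Tree: B1–B2, B2–B3, B1–B4, B4–B5, B5–B6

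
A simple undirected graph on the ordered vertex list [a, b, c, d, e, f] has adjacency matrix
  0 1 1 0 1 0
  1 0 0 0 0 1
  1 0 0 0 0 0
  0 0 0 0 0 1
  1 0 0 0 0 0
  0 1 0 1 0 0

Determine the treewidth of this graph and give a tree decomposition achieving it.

Each bag holds 2 vertices, so the decomposition has width 1, which upper-bounds the treewidth. Since G has at least one edge (e.g. a–e), it is not an edgeless graph, so tw(G) ≥ 1. Therefore the treewidth is 1.

Treewidth 1.
One such decomposition:
Bags: B1 = {a, e}  B2 = {a, b}  B3 = {a, c}  B4 = {b, f}  B5 = {d, f}
Tree: B1–B2, B1–B3, B2–B4, B4–B5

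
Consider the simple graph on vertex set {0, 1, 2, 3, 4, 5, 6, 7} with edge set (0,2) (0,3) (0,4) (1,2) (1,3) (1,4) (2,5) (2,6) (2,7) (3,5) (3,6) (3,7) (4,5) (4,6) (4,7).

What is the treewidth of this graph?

A width-3 tree decomposition is:
Bags: B1 = {2, 3, 4, 7}  B2 = {1, 2, 3, 4}  B3 = {0, 2, 3, 4}  B4 = {2, 3, 4, 6}  B5 = {2, 3, 4, 5}
Tree: B1–B2, B2–B3, B3–B4, B4–B5
The largest bag has 4 vertices, giving width 3; this decomposition certifies tw(G) ≤ 3. For the lower bound: the 4 vertex sets {2,7}, {1,4}, {3}, {0} are disjoint, each induces a connected subgraph, and every pair is joined by at least one edge of G. Contracting each set to a single vertex therefore yields K_{4} as a minor, and since treewidth is minor-monotone, tw(G) ≥ tw(K_{4}) = 3. The upper and lower bounds meet at 3, so that is the treewidth.

3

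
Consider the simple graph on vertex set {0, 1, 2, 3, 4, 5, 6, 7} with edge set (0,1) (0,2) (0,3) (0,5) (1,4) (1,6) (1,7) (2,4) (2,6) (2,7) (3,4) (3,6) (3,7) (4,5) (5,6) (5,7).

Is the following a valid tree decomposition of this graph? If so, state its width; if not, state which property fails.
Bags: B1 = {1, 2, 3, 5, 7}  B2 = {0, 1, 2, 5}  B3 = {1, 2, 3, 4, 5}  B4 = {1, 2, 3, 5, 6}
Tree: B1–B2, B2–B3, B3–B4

No — edge (3,0) lies in no bag.

A tree decomposition must satisfy three properties: every vertex lies in some bag; for every edge, both endpoints lie together in some bag; and for every vertex, the bags containing it form a connected subtree. Here edge (3,0) lies in no bag, so the decomposition is invalid.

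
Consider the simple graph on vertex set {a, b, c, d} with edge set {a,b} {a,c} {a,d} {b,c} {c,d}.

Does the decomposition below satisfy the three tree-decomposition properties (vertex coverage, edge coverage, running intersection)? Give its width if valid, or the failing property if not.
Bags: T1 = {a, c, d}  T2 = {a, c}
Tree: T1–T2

No — vertex b appears in no bag.

A tree decomposition must satisfy three properties: every vertex lies in some bag; for every edge, both endpoints lie together in some bag; and for every vertex, the bags containing it form a connected subtree. Here vertex b appears in no bag, so the decomposition is invalid.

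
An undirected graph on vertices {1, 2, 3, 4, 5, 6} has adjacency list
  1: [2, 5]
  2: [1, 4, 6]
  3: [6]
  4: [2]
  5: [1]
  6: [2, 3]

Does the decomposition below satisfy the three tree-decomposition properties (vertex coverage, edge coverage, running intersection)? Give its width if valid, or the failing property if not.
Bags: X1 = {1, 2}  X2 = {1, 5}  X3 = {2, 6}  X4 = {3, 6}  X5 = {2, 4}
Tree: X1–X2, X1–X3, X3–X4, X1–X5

Checking the three conditions: (i) the bags cover all of {1, 2, 3, 4, 5, 6}; (ii) for each edge, some bag contains both endpoints; (iii) the bags containing any fixed vertex form a subtree. All hold, so the decomposition is valid with width 2 − 1 = 1.

Yes; width 1.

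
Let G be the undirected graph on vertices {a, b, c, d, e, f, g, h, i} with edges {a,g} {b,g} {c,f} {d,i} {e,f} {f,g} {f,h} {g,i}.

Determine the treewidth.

1

A width-1 tree decomposition is:
Bags: B1 = {f, h}  B2 = {f, g}  B3 = {e, f}  B4 = {g, i}  B5 = {d, i}  B6 = {c, f}  B7 = {a, g}  B8 = {b, g}
Tree: B1–B2, B1–B3, B2–B4, B4–B5, B1–B6, B2–B7, B7–B8
Every bag has size at most 2, so the width is 2 − 1 = 1 and tw(G) ≤ 1. G has an edge, so its treewidth is at least 1. Therefore the treewidth is 1.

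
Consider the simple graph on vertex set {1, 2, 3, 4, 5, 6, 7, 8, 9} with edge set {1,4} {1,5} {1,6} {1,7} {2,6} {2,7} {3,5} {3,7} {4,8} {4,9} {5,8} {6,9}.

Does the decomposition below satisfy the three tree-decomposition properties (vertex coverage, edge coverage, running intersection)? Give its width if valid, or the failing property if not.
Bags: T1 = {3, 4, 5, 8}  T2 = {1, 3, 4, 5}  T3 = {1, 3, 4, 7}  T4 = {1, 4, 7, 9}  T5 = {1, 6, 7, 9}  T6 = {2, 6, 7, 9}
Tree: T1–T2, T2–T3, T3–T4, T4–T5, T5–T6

Every vertex of G appears in some bag (union = {1, 2, 3, 4, 5, 6, 7, 8, 9}); every edge is covered by a bag; and for each vertex v the set of bags containing v is connected in the bag tree. The decomposition is therefore valid. The largest bag has 4 vertices, so the width is 3.

Yes; width 3.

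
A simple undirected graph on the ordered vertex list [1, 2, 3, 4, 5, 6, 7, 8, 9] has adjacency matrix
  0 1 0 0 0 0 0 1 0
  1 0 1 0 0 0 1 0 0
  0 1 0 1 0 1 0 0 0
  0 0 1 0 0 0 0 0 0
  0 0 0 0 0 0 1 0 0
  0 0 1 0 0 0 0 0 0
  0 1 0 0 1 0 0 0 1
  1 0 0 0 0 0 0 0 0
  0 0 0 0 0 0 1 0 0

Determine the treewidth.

A width-1 tree decomposition is:
Bags: B1 = {5, 7}  B2 = {2, 7}  B3 = {2, 3}  B4 = {1, 2}  B5 = {3, 6}  B6 = {1, 8}  B7 = {7, 9}  B8 = {3, 4}
Tree: B1–B2, B2–B3, B2–B4, B3–B5, B4–B6, B1–B7, B3–B8
Each bag holds 2 vertices, so the decomposition has width 1, which upper-bounds the treewidth. Since G has at least one edge (e.g. 5–7), it is not an edgeless graph, so tw(G) ≥ 1. Therefore the treewidth is 1.

1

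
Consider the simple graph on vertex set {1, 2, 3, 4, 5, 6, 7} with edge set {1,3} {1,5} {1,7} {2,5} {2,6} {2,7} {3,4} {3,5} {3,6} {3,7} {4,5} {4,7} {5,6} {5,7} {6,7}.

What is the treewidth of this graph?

A width-3 tree decomposition is:
Bags: B1 = {3, 5, 6, 7}  B2 = {1, 3, 5, 7}  B3 = {3, 4, 5, 7}  B4 = {2, 5, 6, 7}
Tree: B1–B2, B2–B3, B1–B4
Each bag holds 4 vertices, so the decomposition has width 3, which upper-bounds the treewidth. Conversely, {2, 5, 6, 7} is a clique of size 4, and the vertices of any clique must share a bag in every tree decomposition; so some bag has ≥ 4 vertices and tw(G) ≥ 3. The upper and lower bounds meet at 3, so that is the treewidth.

3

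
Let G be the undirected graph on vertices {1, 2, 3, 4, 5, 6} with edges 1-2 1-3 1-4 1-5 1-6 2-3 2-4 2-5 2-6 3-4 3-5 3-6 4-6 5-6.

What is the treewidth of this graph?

4

A width-4 tree decomposition is:
Bags: B1 = {1, 2, 3, 4, 6}  B2 = {1, 2, 3, 5, 6}
Tree: B1–B2
The largest bag has 5 vertices, giving width 4; this decomposition certifies tw(G) ≤ 4. Conversely, {1, 2, 3, 4, 6} is a clique of size 5, and the vertices of any clique must share a bag in every tree decomposition; so some bag has ≥ 5 vertices and tw(G) ≥ 4. Hence tw(G) = 4 exactly.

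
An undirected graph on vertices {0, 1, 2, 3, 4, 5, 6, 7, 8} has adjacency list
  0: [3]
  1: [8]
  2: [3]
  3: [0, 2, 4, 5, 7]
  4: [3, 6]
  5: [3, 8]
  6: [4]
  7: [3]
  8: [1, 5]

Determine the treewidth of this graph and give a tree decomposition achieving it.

Each bag holds 2 vertices, so the decomposition has width 1, which upper-bounds the treewidth. Any graph with an edge has treewidth ≥ 1, and G has the edge 3–7. Therefore the treewidth is 1.

Treewidth 1.
One optimal decomposition is:
Bags: B1 = {3, 7}  B2 = {3, 4}  B3 = {0, 3}  B4 = {4, 6}  B5 = {2, 3}  B6 = {3, 5}  B7 = {5, 8}  B8 = {1, 8}
Tree: B1–B2, B2–B3, B2–B4, B2–B5, B3–B6, B6–B7, B7–B8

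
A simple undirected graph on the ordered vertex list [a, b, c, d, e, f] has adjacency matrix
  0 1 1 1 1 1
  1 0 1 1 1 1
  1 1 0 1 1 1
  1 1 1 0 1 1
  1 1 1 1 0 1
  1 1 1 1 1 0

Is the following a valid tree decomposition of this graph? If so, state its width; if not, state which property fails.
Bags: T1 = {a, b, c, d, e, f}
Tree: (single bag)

Yes; width 5.

Checking the three conditions: (i) the bags cover all of {a, b, c, d, e, f}; (ii) for each edge, some bag contains both endpoints; (iii) the bags containing any fixed vertex form a subtree. All hold, so the decomposition is valid with width 6 − 1 = 5.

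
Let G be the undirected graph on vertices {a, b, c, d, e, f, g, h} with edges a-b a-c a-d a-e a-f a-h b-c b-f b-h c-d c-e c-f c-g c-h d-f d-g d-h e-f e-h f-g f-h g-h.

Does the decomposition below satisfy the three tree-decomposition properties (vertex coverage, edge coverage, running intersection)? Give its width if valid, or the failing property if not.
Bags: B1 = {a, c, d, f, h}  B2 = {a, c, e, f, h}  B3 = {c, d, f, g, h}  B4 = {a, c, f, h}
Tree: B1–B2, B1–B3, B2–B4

A tree decomposition must satisfy three properties: every vertex lies in some bag; for every edge, both endpoints lie together in some bag; and for every vertex, the bags containing it form a connected subtree. Here vertex b appears in no bag, so the decomposition is invalid.

No — vertex b appears in no bag.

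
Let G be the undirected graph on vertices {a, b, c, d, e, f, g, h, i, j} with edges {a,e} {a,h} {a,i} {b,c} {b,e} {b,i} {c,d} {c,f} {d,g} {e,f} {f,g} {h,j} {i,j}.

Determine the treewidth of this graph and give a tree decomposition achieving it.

The largest bag has 3 vertices, giving width 2; this decomposition certifies tw(G) ≤ 2. The edges h–j–i–a–h form a cycle, so G is not a tree and its treewidth is at least 2. Therefore the treewidth is 2.

Treewidth 2.
One optimal decomposition is:
Bags: B1 = {a, h, j}  B2 = {a, i, j}  B3 = {a, e, i}  B4 = {b, e, i}  B5 = {b, e, f}  B6 = {b, c, f}  B7 = {c, f, g}  B8 = {c, d, g}
Tree: B1–B2, B2–B3, B3–B4, B4–B5, B5–B6, B6–B7, B7–B8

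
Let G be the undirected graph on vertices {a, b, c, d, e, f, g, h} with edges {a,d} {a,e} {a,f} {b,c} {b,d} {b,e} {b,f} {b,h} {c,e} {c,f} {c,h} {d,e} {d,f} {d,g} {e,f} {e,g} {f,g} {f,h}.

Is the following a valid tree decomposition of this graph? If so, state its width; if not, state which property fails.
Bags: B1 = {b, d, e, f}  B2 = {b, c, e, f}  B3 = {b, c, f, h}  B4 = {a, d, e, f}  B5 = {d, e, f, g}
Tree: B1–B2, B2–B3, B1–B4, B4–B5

Checking the three conditions: (i) the bags cover all of {a, b, c, d, e, f, g, h}; (ii) for each edge, some bag contains both endpoints; (iii) the bags containing any fixed vertex form a subtree. All hold, so the decomposition is valid with width 4 − 1 = 3.

Yes; width 3.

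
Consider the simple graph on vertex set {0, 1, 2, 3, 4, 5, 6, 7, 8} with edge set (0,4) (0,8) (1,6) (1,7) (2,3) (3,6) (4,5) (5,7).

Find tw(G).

1

A width-1 tree decomposition is:
Bags: B1 = {0, 8}  B2 = {0, 4}  B3 = {4, 5}  B4 = {5, 7}  B5 = {1, 7}  B6 = {1, 6}  B7 = {3, 6}  B8 = {2, 3}
Tree: B1–B2, B2–B3, B3–B4, B4–B5, B5–B6, B6–B7, B7–B8
Every bag has size at most 2, so the width is 2 − 1 = 1 and tw(G) ≤ 1. Any graph with an edge has treewidth ≥ 1, and G has the edge 8–0. Combining the bounds, tw(G) = 1.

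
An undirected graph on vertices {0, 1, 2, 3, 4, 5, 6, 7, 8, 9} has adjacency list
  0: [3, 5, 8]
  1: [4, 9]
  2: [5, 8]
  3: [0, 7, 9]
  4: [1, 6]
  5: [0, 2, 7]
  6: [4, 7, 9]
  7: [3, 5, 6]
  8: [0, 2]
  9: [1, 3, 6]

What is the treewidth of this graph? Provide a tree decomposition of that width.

Treewidth 2.
Bags: B1 = {1, 4, 6}  B2 = {1, 6, 9}  B3 = {6, 7, 9}  B4 = {3, 7, 9}  B5 = {3, 5, 7}  B6 = {0, 3, 5}  B7 = {0, 2, 5}  B8 = {0, 2, 8}
Tree: B1–B2, B2–B3, B3–B4, B4–B5, B5–B6, B6–B7, B7–B8

Every bag has size at most 3, so the width is 3 − 1 = 2 and tw(G) ≤ 2. For the lower bound, G contains the cycle 4–1–9–6–4, so G is not a forest; only forests have treewidth ≤ 1, hence tw(G) ≥ 2. Combining the bounds, tw(G) = 2.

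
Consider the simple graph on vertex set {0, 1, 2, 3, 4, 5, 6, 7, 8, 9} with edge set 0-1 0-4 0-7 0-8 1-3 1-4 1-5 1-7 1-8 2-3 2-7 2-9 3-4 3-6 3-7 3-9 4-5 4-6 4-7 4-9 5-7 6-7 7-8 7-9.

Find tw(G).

3

A width-3 tree decomposition is:
Bags: B1 = {1, 3, 4, 7}  B2 = {0, 1, 4, 7}  B3 = {3, 4, 7, 9}  B4 = {3, 4, 6, 7}  B5 = {1, 4, 5, 7}  B6 = {0, 1, 7, 8}  B7 = {2, 3, 7, 9}
Tree: B1–B2, B1–B3, B3–B4, B1–B5, B2–B6, B3–B7
Each bag holds 4 vertices, so the decomposition has width 3, which upper-bounds the treewidth. Conversely, {0, 1, 7, 8} is a clique of size 4, and the vertices of any clique must share a bag in every tree decomposition; so some bag has ≥ 4 vertices and tw(G) ≥ 3. The upper and lower bounds meet at 3, so that is the treewidth.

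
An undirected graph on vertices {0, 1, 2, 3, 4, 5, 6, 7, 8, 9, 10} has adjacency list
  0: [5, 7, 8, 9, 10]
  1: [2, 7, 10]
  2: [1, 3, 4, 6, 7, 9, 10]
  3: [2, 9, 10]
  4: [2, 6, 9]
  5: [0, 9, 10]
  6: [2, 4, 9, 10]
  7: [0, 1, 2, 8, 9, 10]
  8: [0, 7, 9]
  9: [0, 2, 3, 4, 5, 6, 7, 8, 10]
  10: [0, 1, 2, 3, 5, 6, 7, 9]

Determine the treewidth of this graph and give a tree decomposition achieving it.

The largest bag has 4 vertices, giving width 3; this decomposition certifies tw(G) ≤ 3. Conversely, {1, 2, 7, 10} is a clique of size 4, and the vertices of any clique must share a bag in every tree decomposition; so some bag has ≥ 4 vertices and tw(G) ≥ 3. Hence tw(G) = 3 exactly.

Treewidth 3.
One optimal decomposition is:
Bags: B1 = {2, 7, 9, 10}  B2 = {0, 7, 9, 10}  B3 = {1, 2, 7, 10}  B4 = {0, 5, 9, 10}  B5 = {2, 6, 9, 10}  B6 = {2, 3, 9, 10}  B7 = {0, 7, 8, 9}  B8 = {2, 4, 6, 9}
Tree: B1–B2, B1–B3, B2–B4, B1–B5, B5–B6, B2–B7, B5–B8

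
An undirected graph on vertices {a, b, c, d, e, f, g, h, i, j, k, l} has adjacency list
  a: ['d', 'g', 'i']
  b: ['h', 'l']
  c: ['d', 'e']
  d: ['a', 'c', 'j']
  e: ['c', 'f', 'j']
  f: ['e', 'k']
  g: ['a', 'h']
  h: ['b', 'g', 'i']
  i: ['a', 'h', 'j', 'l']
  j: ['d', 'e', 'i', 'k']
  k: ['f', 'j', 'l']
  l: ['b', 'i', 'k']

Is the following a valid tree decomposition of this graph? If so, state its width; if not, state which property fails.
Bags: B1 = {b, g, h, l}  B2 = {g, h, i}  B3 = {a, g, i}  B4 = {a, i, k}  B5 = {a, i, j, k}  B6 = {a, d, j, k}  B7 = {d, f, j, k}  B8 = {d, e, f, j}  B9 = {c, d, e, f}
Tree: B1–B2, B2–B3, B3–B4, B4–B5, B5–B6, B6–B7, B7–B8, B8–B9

A tree decomposition must satisfy three properties: every vertex lies in some bag; for every edge, both endpoints lie together in some bag; and for every vertex, the bags containing it form a connected subtree. Here edge (l,i) lies in no bag, so the decomposition is invalid.

No — edge (l,i) lies in no bag.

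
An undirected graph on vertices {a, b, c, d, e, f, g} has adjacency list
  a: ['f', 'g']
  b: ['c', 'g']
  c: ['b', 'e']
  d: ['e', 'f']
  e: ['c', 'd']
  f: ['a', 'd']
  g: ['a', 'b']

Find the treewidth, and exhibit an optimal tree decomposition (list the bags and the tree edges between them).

Treewidth 2.
Bags: B1 = {c, d, e}  B2 = {c, d, f}  B3 = {a, c, f}  B4 = {a, c, g}  B5 = {b, c, g}
Tree: B1–B2, B2–B3, B3–B4, B4–B5

The largest bag has 3 vertices, giving width 2; this decomposition certifies tw(G) ≤ 2. For the lower bound, G contains the cycle c–e–d–f–a–g–b–c, so G is not a forest; only forests have treewidth ≤ 1, hence tw(G) ≥ 2. Combining the bounds, tw(G) = 2.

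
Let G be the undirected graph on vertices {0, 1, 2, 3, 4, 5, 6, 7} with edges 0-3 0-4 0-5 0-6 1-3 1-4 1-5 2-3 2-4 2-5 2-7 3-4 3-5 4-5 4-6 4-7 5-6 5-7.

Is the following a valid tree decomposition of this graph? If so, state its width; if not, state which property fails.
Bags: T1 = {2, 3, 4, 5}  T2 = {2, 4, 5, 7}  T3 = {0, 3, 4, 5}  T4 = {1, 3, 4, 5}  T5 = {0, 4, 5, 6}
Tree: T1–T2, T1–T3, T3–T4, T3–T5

Checking the three conditions: (i) the bags cover all of {0, 1, 2, 3, 4, 5, 6, 7}; (ii) for each edge, some bag contains both endpoints; (iii) the bags containing any fixed vertex form a subtree. All hold, so the decomposition is valid with width 4 − 1 = 3.

Yes; width 3.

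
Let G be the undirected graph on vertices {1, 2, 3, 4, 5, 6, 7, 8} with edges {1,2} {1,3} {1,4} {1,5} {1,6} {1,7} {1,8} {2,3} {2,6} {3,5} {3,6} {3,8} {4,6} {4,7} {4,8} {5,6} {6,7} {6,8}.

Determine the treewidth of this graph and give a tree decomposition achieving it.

The largest bag has 4 vertices, giving width 3; this decomposition certifies tw(G) ≤ 3. On the other hand G contains the 4-clique {1, 3, 6, 8}. A clique must lie in a single bag of any decomposition, so no decomposition can have width below 3. Combining the bounds, tw(G) = 3.

Treewidth 3.
Bags: B1 = {1, 4, 6, 8}  B2 = {1, 4, 6, 7}  B3 = {1, 3, 6, 8}  B4 = {1, 2, 3, 6}  B5 = {1, 3, 5, 6}
Tree: B1–B2, B1–B3, B3–B4, B3–B5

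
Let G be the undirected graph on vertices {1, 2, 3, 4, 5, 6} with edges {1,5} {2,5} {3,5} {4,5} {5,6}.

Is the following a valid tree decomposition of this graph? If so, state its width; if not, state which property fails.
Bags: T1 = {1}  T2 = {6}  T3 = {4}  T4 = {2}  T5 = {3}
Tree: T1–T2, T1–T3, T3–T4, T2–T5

A tree decomposition must satisfy three properties: every vertex lies in some bag; for every edge, both endpoints lie together in some bag; and for every vertex, the bags containing it form a connected subtree. Here vertex 5 appears in no bag, so the decomposition is invalid.

No — vertex 5 appears in no bag.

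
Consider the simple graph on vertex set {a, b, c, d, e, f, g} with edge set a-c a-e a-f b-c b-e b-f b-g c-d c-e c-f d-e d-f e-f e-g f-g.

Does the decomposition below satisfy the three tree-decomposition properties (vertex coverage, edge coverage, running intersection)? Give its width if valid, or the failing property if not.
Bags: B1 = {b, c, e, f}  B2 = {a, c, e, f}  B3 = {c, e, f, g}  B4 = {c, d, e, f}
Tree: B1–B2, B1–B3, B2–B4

A tree decomposition must satisfy three properties: every vertex lies in some bag; for every edge, both endpoints lie together in some bag; and for every vertex, the bags containing it form a connected subtree. Here edge (b,g) lies in no bag, so the decomposition is invalid.

No — edge (b,g) lies in no bag.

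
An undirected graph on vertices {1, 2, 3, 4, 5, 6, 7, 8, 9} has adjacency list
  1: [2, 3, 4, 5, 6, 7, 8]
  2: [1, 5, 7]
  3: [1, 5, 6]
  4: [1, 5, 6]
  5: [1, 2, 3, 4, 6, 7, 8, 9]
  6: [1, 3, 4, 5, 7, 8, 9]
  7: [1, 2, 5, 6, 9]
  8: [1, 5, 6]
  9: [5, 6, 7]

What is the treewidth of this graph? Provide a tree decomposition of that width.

Each bag holds 4 vertices, so the decomposition has width 3, which upper-bounds the treewidth. On the other hand G contains the 4-clique {1, 2, 5, 7}. A clique must lie in a single bag of any decomposition, so no decomposition can have width below 3. The upper and lower bounds meet at 3, so that is the treewidth.

Treewidth 3.
Bags: B1 = {1, 5, 6, 8}  B2 = {1, 4, 5, 6}  B3 = {1, 5, 6, 7}  B4 = {1, 3, 5, 6}  B5 = {1, 2, 5, 7}  B6 = {5, 6, 7, 9}
Tree: B1–B2, B2–B3, B3–B4, B3–B5, B3–B6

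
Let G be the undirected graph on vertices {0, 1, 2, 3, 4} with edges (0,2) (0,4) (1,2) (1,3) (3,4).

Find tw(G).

A width-2 tree decomposition is:
Bags: B1 = {0, 3, 4}  B2 = {0, 2, 3}  B3 = {1, 2, 3}
Tree: B1–B2, B2–B3
Every bag has size at most 3, so the width is 3 − 1 = 2 and tw(G) ≤ 2. For the lower bound, G contains the cycle 3–4–0–2–1–3, so G is not a forest; only forests have treewidth ≤ 1, hence tw(G) ≥ 2. Therefore the treewidth is 2.

2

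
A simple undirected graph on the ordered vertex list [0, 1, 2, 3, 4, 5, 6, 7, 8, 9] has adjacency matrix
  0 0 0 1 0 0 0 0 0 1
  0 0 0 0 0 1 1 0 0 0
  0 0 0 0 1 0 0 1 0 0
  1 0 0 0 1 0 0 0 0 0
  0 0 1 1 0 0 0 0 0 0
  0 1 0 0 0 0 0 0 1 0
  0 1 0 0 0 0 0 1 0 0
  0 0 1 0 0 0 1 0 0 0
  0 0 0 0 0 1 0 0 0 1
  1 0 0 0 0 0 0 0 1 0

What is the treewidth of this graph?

A width-2 tree decomposition is:
Bags: B1 = {2, 6, 7}  B2 = {1, 2, 6}  B3 = {1, 2, 5}  B4 = {2, 5, 8}  B5 = {2, 8, 9}  B6 = {0, 2, 9}  B7 = {0, 2, 3}  B8 = {2, 3, 4}
Tree: B1–B2, B2–B3, B3–B4, B4–B5, B5–B6, B6–B7, B7–B8
Every bag has size at most 3, so the width is 3 − 1 = 2 and tw(G) ≤ 2. The edges 2–7–6–1–5–8–9–0–3–4–2 form a cycle, so G is not a tree and its treewidth is at least 2. The upper and lower bounds meet at 2, so that is the treewidth.

2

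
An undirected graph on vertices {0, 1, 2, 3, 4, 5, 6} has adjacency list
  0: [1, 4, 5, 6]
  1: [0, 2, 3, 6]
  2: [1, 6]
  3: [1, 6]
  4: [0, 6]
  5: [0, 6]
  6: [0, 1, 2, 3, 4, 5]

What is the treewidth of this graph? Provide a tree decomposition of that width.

Treewidth 2.
One optimal decomposition is:
Bags: B1 = {0, 1, 6}  B2 = {0, 4, 6}  B3 = {0, 5, 6}  B4 = {1, 3, 6}  B5 = {1, 2, 6}
Tree: B1–B2, B2–B3, B1–B4, B4–B5

The largest bag has 3 vertices, giving width 2; this decomposition certifies tw(G) ≤ 2. Conversely, {0, 1, 6} is a clique of size 3, and the vertices of any clique must share a bag in every tree decomposition; so some bag has ≥ 3 vertices and tw(G) ≥ 2. Therefore the treewidth is 2.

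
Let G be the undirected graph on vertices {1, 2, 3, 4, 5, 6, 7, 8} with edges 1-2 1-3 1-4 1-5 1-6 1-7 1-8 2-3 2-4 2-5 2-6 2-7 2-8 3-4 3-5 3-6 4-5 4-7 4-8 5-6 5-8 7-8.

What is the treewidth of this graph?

4

A width-4 tree decomposition is:
Bags: B1 = {1, 2, 3, 4, 5}  B2 = {1, 2, 3, 5, 6}  B3 = {1, 2, 4, 5, 8}  B4 = {1, 2, 4, 7, 8}
Tree: B1–B2, B1–B3, B3–B4
Each bag holds 5 vertices, so the decomposition has width 4, which upper-bounds the treewidth. For the lower bound, the 5 vertices {1, 2, 4, 5, 8} are pairwise adjacent, and any tree decomposition puts a clique entirely inside one bag — forcing width ≥ 4. Hence tw(G) = 4 exactly.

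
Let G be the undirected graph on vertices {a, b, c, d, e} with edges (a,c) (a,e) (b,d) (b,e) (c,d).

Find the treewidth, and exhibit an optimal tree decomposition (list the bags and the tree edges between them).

Every bag has size at most 3, so the width is 3 − 1 = 2 and tw(G) ≤ 2. Since e–b–d–c–a–e is a cycle in G, G is not acyclic. Forests are exactly the graphs of treewidth ≤ 1, so tw(G) ≥ 2. Therefore the treewidth is 2.

Treewidth 2.
One such decomposition:
Bags: B1 = {b, d, e}  B2 = {c, d, e}  B3 = {a, c, e}
Tree: B1–B2, B2–B3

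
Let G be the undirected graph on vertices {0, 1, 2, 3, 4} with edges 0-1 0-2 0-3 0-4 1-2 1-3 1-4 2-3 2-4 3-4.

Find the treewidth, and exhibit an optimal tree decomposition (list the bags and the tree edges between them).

Treewidth 4.
One optimal decomposition is:
Bags: B1 = {0, 1, 2, 3, 4}
Tree: (single bag)

With just one bag of size 5, the width is 5 − 1 = 4, so tw(G) ≤ 4. Conversely, {0, 1, 2, 3, 4} is a clique of size 5, and the vertices of any clique must share a bag in every tree decomposition; so some bag has ≥ 5 vertices and tw(G) ≥ 4. Hence tw(G) = 4 exactly.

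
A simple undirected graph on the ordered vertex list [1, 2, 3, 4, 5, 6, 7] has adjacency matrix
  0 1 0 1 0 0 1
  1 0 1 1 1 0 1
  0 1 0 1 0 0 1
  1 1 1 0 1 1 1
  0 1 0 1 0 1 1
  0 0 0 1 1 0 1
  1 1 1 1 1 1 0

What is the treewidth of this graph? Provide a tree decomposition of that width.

The largest bag has 4 vertices, giving width 3; this decomposition certifies tw(G) ≤ 3. On the other hand G contains the 4-clique {1, 2, 4, 7}. A clique must lie in a single bag of any decomposition, so no decomposition can have width below 3. Combining the bounds, tw(G) = 3.

Treewidth 3.
Bags: B1 = {1, 2, 4, 7}  B2 = {2, 3, 4, 7}  B3 = {2, 4, 5, 7}  B4 = {4, 5, 6, 7}
Tree: B1–B2, B2–B3, B3–B4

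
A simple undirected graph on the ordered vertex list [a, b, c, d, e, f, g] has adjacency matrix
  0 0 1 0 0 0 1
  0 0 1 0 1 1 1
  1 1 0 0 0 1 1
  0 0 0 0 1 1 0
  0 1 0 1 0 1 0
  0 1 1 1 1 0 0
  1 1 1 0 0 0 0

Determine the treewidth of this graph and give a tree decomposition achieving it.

The largest bag has 3 vertices, giving width 2; this decomposition certifies tw(G) ≤ 2. On the other hand G contains the 3-clique {d, e, f}. A clique must lie in a single bag of any decomposition, so no decomposition can have width below 2. Hence tw(G) = 2 exactly.

Treewidth 2.
Bags: B1 = {b, c, g}  B2 = {b, c, f}  B3 = {b, e, f}  B4 = {a, c, g}  B5 = {d, e, f}
Tree: B1–B2, B2–B3, B1–B4, B3–B5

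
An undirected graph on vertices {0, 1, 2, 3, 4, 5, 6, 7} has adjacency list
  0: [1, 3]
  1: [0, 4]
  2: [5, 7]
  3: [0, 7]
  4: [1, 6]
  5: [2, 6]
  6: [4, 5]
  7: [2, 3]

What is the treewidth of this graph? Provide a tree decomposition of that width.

Every bag has size at most 3, so the width is 3 − 1 = 2 and tw(G) ≤ 2. The edges 4–1–0–3–7–2–5–6–4 form a cycle, so G is not a tree and its treewidth is at least 2. The upper and lower bounds meet at 2, so that is the treewidth.

Treewidth 2.
Bags: B1 = {0, 1, 4}  B2 = {0, 3, 4}  B3 = {3, 4, 7}  B4 = {2, 4, 7}  B5 = {2, 4, 5}  B6 = {4, 5, 6}
Tree: B1–B2, B2–B3, B3–B4, B4–B5, B5–B6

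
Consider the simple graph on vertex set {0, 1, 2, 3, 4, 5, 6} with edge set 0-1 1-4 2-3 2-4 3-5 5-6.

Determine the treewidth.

1

A width-1 tree decomposition is:
Bags: B1 = {0, 1}  B2 = {1, 4}  B3 = {2, 4}  B4 = {2, 3}  B5 = {3, 5}  B6 = {5, 6}
Tree: B1–B2, B2–B3, B3–B4, B4–B5, B5–B6
Each bag holds 2 vertices, so the decomposition has width 1, which upper-bounds the treewidth. G has an edge, so its treewidth is at least 1. Combining the bounds, tw(G) = 1.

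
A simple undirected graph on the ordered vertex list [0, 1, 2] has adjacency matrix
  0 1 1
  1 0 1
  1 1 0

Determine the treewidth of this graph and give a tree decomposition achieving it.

A single bag containing all 3 vertices is trivially a valid decomposition of width 2. On the other hand G contains the 3-clique {0, 1, 2}. A clique must lie in a single bag of any decomposition, so no decomposition can have width below 2. Hence tw(G) = 2 exactly.

Treewidth 2.
Bags: B1 = {0, 1, 2}
Tree: (single bag)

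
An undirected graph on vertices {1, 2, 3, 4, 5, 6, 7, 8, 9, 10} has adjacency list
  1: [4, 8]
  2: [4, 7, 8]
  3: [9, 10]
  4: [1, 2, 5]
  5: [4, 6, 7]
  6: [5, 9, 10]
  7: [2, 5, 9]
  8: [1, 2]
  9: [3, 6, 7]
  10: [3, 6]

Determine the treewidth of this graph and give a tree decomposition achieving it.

Every bag has size at most 3, so the width is 3 − 1 = 2 and tw(G) ≤ 2. The edges 10–3–9–6–10 form a cycle, so G is not a tree and its treewidth is at least 2. The upper and lower bounds meet at 2, so that is the treewidth.

Treewidth 2.
One such decomposition:
Bags: B1 = {3, 6, 10}  B2 = {3, 6, 9}  B3 = {5, 6, 9}  B4 = {5, 7, 9}  B5 = {4, 5, 7}  B6 = {2, 4, 7}  B7 = {1, 2, 4}  B8 = {1, 2, 8}
Tree: B1–B2, B2–B3, B3–B4, B4–B5, B5–B6, B6–B7, B7–B8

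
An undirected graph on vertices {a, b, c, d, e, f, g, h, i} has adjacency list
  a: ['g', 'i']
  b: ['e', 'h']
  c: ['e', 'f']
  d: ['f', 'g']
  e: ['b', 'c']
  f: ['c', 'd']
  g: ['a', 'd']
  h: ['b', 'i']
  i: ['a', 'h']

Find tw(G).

2

A width-2 tree decomposition is:
Bags: B1 = {b, e, h}  B2 = {e, h, i}  B3 = {a, e, i}  B4 = {a, e, g}  B5 = {d, e, g}  B6 = {d, e, f}  B7 = {c, e, f}
Tree: B1–B2, B2–B3, B3–B4, B4–B5, B5–B6, B6–B7
Every bag has size at most 3, so the width is 3 − 1 = 2 and tw(G) ≤ 2. Since e–b–h–i–a–g–d–f–c–e is a cycle in G, G is not acyclic. Forests are exactly the graphs of treewidth ≤ 1, so tw(G) ≥ 2. Hence tw(G) = 2 exactly.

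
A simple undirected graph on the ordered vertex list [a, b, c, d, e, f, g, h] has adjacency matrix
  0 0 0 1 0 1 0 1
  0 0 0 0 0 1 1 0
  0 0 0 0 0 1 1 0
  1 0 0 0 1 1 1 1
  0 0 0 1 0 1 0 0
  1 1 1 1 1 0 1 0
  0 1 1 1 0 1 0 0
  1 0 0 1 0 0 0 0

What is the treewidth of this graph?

2

A width-2 tree decomposition is:
Bags: B1 = {d, f, g}  B2 = {a, d, f}  B3 = {b, f, g}  B4 = {c, f, g}  B5 = {d, e, f}  B6 = {a, d, h}
Tree: B1–B2, B1–B3, B1–B4, B1–B5, B2–B6
Every bag has size at most 3, so the width is 3 − 1 = 2 and tw(G) ≤ 2. For the lower bound, the 3 vertices {a, d, h} are pairwise adjacent, and any tree decomposition puts a clique entirely inside one bag — forcing width ≥ 2. The upper and lower bounds meet at 2, so that is the treewidth.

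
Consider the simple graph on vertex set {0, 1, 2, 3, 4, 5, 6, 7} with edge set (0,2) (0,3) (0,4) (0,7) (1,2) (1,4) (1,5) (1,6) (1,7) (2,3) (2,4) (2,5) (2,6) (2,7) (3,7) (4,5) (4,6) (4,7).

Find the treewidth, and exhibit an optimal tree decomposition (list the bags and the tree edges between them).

The largest bag has 4 vertices, giving width 3; this decomposition certifies tw(G) ≤ 3. Conversely, {0, 2, 3, 7} is a clique of size 4, and the vertices of any clique must share a bag in every tree decomposition; so some bag has ≥ 4 vertices and tw(G) ≥ 3. Combining the bounds, tw(G) = 3.

Treewidth 3.
One optimal decomposition is:
Bags: B1 = {0, 2, 4, 7}  B2 = {1, 2, 4, 7}  B3 = {1, 2, 4, 6}  B4 = {1, 2, 4, 5}  B5 = {0, 2, 3, 7}
Tree: B1–B2, B2–B3, B2–B4, B1–B5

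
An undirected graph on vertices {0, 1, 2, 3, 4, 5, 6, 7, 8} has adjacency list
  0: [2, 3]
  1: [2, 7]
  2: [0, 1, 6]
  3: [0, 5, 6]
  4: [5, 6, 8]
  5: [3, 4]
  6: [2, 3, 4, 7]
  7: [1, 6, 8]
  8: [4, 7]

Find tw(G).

3

A width-3 tree decomposition is:
Bags: B1 = {0, 1, 2, 7}  B2 = {0, 2, 6, 7}  B3 = {0, 3, 6, 7}  B4 = {3, 6, 7, 8}  B5 = {3, 4, 6, 8}  B6 = {3, 4, 5, 8}
Tree: B1–B2, B2–B3, B3–B4, B4–B5, B5–B6
The largest bag has 4 vertices, giving width 3; this decomposition certifies tw(G) ≤ 3. For the lower bound: the 4 vertex sets {0,1,2}, {7}, {6}, {3,4,5,8} are disjoint, each induces a connected subgraph, and every pair is joined by at least one edge of G. Contracting each set to a single vertex therefore yields K_{4} as a minor, and since treewidth is minor-monotone, tw(G) ≥ tw(K_{4}) = 3. Therefore the treewidth is 3.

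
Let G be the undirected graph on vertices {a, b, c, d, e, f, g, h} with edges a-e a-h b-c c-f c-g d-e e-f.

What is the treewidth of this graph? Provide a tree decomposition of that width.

The largest bag has 2 vertices, giving width 1; this decomposition certifies tw(G) ≤ 1. Any graph with an edge has treewidth ≥ 1, and G has the edge g–c. Hence tw(G) = 1 exactly.

Treewidth 1.
Bags: B1 = {c, g}  B2 = {c, f}  B3 = {e, f}  B4 = {a, e}  B5 = {b, c}  B6 = {d, e}  B7 = {a, h}
Tree: B1–B2, B2–B3, B3–B4, B1–B5, B4–B6, B4–B7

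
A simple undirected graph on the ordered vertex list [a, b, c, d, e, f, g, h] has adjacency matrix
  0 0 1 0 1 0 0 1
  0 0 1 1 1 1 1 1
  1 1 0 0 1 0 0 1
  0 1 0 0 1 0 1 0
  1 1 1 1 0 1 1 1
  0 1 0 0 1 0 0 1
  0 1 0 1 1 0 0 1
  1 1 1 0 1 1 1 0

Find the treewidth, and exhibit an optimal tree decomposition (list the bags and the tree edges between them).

Each bag holds 4 vertices, so the decomposition has width 3, which upper-bounds the treewidth. For the lower bound, the 4 vertices {b, d, e, g} are pairwise adjacent, and any tree decomposition puts a clique entirely inside one bag — forcing width ≥ 3. Hence tw(G) = 3 exactly.

Treewidth 3.
One such decomposition:
Bags: B1 = {b, e, g, h}  B2 = {b, e, f, h}  B3 = {b, d, e, g}  B4 = {b, c, e, h}  B5 = {a, c, e, h}
Tree: B1–B2, B1–B3, B1–B4, B4–B5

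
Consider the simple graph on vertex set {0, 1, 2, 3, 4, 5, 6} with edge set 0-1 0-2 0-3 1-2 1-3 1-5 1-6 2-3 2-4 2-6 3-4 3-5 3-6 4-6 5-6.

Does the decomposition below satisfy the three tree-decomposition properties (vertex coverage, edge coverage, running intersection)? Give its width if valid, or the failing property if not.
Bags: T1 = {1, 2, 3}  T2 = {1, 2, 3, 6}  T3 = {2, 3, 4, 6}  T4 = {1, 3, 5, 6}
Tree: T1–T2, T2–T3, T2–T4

No — vertex 0 appears in no bag.

A tree decomposition must satisfy three properties: every vertex lies in some bag; for every edge, both endpoints lie together in some bag; and for every vertex, the bags containing it form a connected subtree. Here vertex 0 appears in no bag, so the decomposition is invalid.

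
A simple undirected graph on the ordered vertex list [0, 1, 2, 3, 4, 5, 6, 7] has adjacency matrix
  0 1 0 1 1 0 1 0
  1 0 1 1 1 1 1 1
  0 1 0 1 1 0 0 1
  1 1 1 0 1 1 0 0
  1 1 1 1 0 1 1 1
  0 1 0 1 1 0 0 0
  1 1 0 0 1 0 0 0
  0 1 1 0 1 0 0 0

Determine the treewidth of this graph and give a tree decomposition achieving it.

Treewidth 3.
One optimal decomposition is:
Bags: B1 = {0, 1, 4, 6}  B2 = {0, 1, 3, 4}  B3 = {1, 3, 4, 5}  B4 = {1, 2, 3, 4}  B5 = {1, 2, 4, 7}
Tree: B1–B2, B2–B3, B3–B4, B4–B5

Every bag has size at most 4, so the width is 4 − 1 = 3 and tw(G) ≤ 3. On the other hand G contains the 4-clique {0, 1, 3, 4}. A clique must lie in a single bag of any decomposition, so no decomposition can have width below 3. Hence tw(G) = 3 exactly.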